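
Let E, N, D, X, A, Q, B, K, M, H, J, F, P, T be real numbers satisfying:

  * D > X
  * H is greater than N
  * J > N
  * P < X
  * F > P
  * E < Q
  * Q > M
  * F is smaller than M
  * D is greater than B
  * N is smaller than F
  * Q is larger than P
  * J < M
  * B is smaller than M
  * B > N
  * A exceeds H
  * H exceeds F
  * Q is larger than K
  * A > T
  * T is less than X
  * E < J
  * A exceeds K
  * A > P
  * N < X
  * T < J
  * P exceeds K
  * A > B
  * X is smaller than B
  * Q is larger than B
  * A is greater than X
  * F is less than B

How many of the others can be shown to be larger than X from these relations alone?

5

The elements the relations force above X are B, M, D, A, Q — no chain reaches any other.
That is 5.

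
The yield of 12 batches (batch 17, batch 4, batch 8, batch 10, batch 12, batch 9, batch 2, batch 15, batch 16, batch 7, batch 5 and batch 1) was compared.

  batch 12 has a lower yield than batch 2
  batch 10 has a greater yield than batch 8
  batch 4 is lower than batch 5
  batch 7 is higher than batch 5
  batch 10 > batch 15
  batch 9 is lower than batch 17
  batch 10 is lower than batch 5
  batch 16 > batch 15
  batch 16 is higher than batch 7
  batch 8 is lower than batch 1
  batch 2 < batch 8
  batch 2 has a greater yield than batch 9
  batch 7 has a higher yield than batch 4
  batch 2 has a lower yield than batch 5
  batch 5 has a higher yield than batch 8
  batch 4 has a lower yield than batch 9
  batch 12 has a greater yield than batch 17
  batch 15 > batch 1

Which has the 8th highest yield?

batch 2

Chaining the given pairs: batch 4 < batch 9 < batch 17 < batch 12 < batch 2 < batch 8 < batch 1 < batch 15 < batch 10 < batch 5 < batch 7 < batch 16.
The 8th largest is batch 2.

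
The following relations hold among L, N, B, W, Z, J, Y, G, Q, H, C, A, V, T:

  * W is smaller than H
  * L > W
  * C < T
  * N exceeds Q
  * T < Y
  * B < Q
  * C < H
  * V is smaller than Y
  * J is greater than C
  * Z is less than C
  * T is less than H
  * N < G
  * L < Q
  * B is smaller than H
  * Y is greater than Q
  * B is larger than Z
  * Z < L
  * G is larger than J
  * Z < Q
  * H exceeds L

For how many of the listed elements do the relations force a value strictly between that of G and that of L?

The relations place L below G. An element lies strictly between them when it is forced above L and also forced below G.
Above L: {Q, N, H, Y}. Below G: {W, Z, C, B, Q, J, N}.
Intersection: {Q, N} — 2.

2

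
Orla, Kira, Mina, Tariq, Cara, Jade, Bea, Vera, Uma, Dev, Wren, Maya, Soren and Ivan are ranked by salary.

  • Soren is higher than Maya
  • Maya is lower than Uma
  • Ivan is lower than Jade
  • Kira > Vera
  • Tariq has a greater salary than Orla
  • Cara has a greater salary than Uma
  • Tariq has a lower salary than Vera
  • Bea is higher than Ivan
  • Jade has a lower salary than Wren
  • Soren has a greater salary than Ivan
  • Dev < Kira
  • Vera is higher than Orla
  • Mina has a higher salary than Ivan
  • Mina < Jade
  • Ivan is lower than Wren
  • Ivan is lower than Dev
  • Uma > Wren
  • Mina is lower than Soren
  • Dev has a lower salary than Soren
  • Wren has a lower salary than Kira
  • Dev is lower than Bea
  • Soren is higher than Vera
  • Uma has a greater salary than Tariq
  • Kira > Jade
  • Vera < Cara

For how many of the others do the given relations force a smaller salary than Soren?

From Soren the given relations immediately reach Ivan, Mina, Vera, Maya, Dev.
From those, Orla, Tariq — 7 in total.
No other element is forced below Soren by the given relations, so the count is 7.

7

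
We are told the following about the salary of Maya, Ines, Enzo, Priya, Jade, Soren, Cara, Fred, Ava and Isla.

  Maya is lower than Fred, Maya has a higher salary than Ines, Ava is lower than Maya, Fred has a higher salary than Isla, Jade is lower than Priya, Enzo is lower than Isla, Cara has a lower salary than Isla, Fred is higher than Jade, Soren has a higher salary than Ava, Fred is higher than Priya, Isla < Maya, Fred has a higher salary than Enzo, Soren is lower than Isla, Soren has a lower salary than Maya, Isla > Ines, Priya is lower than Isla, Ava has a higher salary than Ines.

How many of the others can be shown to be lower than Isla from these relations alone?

7

From Isla the given relations immediately reach Ines, Cara, Enzo, Soren, Priya.
From those, Ava, Jade — 7 in total.
No other element is forced below Isla by the given relations, so the count is 7.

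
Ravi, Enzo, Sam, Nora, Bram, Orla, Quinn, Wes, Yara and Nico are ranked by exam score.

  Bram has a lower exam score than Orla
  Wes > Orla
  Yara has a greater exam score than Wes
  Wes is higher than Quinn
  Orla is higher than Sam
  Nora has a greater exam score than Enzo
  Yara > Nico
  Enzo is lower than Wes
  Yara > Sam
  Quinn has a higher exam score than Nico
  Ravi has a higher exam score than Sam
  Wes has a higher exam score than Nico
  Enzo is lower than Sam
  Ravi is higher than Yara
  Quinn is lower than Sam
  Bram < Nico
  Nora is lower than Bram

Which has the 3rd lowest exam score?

Bram

The consecutive relations fix a unique order: Enzo < Nora < Bram < Nico < Quinn < Sam < Orla < Wes < Yara < Ravi.
The 3rd smallest is Bram.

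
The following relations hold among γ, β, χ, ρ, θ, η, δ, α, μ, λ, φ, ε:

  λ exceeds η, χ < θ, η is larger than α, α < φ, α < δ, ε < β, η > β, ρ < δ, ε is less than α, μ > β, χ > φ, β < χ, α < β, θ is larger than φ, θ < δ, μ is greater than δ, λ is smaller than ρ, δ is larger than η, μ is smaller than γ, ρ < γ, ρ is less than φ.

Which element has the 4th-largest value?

Chaining the given pairs: ε < α < β < η < λ < ρ < φ < χ < θ < δ < μ < γ.
Counting 4 from the largest end gives θ.

θ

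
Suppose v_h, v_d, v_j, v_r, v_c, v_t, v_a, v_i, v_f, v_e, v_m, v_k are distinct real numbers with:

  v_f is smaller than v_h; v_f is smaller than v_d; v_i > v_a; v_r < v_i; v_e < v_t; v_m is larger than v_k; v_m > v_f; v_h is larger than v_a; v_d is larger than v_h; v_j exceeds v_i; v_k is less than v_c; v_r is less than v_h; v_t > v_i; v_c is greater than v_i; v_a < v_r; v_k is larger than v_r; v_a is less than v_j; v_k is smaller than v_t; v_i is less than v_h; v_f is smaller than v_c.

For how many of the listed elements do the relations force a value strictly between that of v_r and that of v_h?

1

The relations place v_r below v_h. An element lies strictly between them when it is forced above v_r and also forced below v_h.
Above v_r: {v_i, v_k, v_j, v_m, v_c, v_d, v_t}. Below v_h: {v_a, v_i, v_f}.
Intersection: {v_i} — 1.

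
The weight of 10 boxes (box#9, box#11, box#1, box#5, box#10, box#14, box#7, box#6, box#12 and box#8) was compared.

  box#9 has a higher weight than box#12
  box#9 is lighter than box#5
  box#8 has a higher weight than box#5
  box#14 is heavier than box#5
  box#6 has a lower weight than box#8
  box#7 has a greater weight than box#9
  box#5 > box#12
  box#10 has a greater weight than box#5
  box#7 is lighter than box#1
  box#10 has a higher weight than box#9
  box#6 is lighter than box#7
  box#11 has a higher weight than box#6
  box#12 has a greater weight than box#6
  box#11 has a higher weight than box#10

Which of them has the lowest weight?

Chaining upward from box#6: directly above it, box#12, box#11, box#8, box#7; then box#9, box#5, box#1; then box#10, box#14.
That covers every other element, and nothing is given below box#6, so box#6 is the lowest weight.

box#6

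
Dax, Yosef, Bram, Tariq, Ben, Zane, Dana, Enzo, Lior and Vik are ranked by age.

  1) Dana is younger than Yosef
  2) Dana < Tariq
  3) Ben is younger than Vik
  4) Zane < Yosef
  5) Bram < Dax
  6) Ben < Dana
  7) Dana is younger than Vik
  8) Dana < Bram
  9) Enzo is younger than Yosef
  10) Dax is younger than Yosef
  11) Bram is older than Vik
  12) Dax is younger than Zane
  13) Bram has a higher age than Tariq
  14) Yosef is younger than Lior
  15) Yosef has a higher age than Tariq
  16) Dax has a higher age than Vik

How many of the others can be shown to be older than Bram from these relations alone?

Directly above Bram: Dax.
One step further: Zane, Yosef (3 so far).
One step further: Lior (4 so far).
No other element is forced above Bram by the given relations, so the count is 4.

4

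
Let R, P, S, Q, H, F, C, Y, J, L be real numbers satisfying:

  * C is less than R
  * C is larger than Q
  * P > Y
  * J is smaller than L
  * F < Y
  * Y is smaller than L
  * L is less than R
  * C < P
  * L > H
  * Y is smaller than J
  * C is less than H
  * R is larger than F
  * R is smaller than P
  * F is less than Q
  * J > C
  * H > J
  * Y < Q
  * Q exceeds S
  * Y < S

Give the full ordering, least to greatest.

F < Y < S < Q < C < J < H < L < R < P

Nothing is placed below F, so it is least; from there F < Y; Y < S; S < Q; Q < C; C < J; J < H; H < L; L < R; R < P, each given directly.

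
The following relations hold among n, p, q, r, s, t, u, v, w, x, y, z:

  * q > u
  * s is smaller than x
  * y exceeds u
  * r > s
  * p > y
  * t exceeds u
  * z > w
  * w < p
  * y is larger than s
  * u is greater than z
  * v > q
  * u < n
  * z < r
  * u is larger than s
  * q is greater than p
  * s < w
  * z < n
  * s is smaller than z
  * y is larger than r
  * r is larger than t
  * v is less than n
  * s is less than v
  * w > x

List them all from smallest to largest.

The consecutive links are each given: s < x; x < w; w < z; z < u; u < t; t < r; r < y; y < p; p < q; q < v; v < n.

s < x < w < z < u < t < r < y < p < q < v < n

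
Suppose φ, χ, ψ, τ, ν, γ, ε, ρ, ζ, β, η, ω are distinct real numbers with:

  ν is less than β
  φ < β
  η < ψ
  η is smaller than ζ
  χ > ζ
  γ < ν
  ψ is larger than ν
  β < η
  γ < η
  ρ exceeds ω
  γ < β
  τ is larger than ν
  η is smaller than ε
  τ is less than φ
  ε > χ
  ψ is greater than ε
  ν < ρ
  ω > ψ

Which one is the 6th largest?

ζ

The consecutive relations fix a unique order: γ < ν < τ < φ < β < η < ζ < χ < ε < ψ < ω < ρ.
Counting 6 from the largest end gives ζ.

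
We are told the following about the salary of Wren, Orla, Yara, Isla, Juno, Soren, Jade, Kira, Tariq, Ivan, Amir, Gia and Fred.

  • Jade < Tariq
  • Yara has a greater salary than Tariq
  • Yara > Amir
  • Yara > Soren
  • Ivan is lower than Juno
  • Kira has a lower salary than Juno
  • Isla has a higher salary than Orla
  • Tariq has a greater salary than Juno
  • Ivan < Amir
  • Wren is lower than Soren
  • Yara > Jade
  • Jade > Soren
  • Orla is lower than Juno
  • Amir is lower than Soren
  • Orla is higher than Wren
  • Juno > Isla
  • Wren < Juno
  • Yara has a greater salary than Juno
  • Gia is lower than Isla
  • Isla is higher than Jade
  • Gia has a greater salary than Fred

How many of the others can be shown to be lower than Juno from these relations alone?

The elements the relations force below Juno are Ivan, Wren, Amir, Fred, Gia, Orla, Kira, Soren, Jade, Isla — no chain reaches any other.
That is 10.

10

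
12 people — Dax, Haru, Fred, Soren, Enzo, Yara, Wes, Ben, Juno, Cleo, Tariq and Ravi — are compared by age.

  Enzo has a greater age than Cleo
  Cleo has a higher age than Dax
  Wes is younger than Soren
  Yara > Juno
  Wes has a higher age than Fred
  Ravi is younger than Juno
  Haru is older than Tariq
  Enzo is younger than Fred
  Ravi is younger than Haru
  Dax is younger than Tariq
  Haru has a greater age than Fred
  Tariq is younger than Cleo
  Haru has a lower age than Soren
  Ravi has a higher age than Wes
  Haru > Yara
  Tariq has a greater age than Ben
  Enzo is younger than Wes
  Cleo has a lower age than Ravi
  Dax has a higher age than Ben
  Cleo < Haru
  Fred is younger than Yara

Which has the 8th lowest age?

Piecing the relations together gives one ordering: Ben < Dax < Tariq < Cleo < Enzo < Fred < Wes < Ravi < Juno < Yara < Haru < Soren.
Counting 8 from the smallest end gives Ravi.

Ravi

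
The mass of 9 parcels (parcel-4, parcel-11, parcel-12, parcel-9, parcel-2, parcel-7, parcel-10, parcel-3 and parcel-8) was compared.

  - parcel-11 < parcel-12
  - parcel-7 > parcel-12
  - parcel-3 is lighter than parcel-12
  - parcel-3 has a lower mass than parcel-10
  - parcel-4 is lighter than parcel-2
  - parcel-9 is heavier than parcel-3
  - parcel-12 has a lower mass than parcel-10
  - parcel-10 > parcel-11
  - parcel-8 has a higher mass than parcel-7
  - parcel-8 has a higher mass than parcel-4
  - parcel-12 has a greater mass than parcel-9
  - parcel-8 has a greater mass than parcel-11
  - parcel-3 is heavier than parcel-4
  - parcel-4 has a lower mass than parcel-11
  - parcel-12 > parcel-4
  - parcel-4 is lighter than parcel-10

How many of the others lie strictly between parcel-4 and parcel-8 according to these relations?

Chaining upward from parcel-4 reaches: parcel-3, parcel-11, parcel-9, parcel-12, parcel-2, parcel-7, parcel-10.
Chaining downward from parcel-8 reaches: parcel-3, parcel-11, parcel-9, parcel-12, parcel-7.
Strictly between parcel-4 and parcel-8 are those in both lists: parcel-3, parcel-11, parcel-9, parcel-12, parcel-7 — 5 elements.

5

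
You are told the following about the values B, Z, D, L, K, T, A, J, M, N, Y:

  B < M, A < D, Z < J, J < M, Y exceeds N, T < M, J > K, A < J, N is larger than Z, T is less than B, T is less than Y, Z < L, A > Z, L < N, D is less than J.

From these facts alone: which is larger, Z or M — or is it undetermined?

Z < A and A < D give Z < D.
Then D < J extends the chain to J.
Then J < M extends the chain to M.
So M is larger.

M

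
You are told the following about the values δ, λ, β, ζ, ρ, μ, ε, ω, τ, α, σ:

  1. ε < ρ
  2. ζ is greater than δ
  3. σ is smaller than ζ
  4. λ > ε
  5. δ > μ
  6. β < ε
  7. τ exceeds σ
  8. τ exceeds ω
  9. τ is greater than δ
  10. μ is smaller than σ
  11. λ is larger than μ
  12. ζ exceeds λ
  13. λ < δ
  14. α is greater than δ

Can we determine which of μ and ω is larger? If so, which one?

undetermined

Following every chain through μ: above μ we get σ, λ, δ, ζ, α, τ.
ω is not reached, and no chain runs the other way from ω to μ.
So the given relations leave the order of μ and ω undetermined.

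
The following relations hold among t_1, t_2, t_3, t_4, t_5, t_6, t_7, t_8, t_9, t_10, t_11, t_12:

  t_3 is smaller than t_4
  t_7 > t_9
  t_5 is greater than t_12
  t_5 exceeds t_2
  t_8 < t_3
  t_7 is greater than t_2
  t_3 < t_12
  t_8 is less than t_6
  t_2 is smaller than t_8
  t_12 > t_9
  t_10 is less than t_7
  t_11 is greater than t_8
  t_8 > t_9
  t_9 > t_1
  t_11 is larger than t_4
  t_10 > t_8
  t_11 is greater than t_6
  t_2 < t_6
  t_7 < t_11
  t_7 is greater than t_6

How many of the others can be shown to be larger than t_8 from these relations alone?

8

Directly above t_8: t_3, t_10, t_6, t_11.
One step further: t_4, t_12, t_7 (7 so far).
One step further: t_5 (8 so far).
Nothing else is reachable above t_8; 8 in all.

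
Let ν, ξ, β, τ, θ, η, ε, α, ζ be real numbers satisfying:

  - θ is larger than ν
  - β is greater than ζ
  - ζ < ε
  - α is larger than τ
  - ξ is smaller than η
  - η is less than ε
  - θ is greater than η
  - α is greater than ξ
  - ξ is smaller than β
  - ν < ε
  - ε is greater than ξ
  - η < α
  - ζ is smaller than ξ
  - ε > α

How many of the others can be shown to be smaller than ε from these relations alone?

6

From ε the given relations immediately reach ζ, ξ, η, ν, α.
From those, τ — 6 in total.
No other element is forced below ε by the given relations, so the count is 6.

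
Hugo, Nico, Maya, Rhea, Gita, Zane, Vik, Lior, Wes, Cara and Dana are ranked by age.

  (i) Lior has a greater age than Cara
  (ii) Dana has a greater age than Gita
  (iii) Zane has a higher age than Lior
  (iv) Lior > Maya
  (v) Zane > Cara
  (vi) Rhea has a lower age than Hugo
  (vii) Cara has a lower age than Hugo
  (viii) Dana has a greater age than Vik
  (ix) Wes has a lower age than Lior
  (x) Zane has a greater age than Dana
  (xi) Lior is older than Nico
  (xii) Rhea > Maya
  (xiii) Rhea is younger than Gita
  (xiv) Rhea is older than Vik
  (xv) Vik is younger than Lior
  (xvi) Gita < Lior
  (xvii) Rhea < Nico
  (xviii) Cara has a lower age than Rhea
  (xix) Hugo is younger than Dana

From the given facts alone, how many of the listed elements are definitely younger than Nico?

The elements the relations force below Nico are Maya, Cara, Vik, Rhea — no chain reaches any other.
That is 4.

4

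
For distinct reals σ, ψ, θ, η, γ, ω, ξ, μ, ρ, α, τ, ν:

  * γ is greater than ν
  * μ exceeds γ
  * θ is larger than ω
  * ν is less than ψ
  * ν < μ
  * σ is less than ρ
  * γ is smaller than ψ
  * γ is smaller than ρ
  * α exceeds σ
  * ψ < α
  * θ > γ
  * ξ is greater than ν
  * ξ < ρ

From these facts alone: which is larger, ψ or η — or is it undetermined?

undetermined

Following every chain through η: nothing is chained to η.
ψ is not reached, and no chain runs the other way from ψ to η.
So the given relations leave the order of η and ψ undetermined.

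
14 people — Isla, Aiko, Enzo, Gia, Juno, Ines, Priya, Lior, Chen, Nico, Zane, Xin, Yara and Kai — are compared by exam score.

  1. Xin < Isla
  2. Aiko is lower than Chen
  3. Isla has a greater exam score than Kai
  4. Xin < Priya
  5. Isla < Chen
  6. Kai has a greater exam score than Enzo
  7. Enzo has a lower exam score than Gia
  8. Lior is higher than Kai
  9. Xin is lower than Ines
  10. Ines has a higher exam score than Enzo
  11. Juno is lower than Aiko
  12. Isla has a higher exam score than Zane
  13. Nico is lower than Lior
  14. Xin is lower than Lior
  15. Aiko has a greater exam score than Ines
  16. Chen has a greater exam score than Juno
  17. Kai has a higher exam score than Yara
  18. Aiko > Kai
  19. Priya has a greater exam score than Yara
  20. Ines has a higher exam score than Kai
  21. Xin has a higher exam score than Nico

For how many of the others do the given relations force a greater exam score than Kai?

The elements the relations force above Kai are Isla, Lior, Ines, Aiko, Chen — no chain reaches any other.
That is 5.

5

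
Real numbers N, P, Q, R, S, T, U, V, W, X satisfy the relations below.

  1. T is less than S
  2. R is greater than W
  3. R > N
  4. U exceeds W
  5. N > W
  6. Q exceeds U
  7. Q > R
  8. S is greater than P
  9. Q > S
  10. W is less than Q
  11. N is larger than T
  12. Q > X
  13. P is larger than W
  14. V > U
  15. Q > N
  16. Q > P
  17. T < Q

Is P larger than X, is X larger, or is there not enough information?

Following every chain through X: above X we get Q.
P is not reached, and no chain runs the other way from P to X.
So the given relations leave the order of X and P undetermined.

undetermined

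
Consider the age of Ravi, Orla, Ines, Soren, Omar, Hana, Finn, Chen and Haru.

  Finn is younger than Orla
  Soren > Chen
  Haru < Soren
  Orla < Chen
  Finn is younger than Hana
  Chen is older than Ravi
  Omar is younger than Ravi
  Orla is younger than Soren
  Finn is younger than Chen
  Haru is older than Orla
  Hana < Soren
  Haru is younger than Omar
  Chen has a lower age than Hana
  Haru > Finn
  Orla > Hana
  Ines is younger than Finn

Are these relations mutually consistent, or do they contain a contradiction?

Chaining the given relations yields Orla < Haru < Omar < Ravi < Chen < Hana, so Orla < Hana. But one relation states Hana < Orla. These cannot both hold.

inconsistent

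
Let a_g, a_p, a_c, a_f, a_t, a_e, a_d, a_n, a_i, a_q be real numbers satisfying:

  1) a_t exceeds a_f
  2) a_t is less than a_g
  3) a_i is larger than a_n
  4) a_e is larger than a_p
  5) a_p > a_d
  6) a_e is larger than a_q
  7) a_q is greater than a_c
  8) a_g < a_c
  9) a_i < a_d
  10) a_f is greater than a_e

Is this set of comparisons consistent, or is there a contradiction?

We have a_q < a_e stated directly, yet also a_e < a_f < a_t < a_g < a_c < a_q by chaining the others — so a_e < a_q. Contradiction.

inconsistent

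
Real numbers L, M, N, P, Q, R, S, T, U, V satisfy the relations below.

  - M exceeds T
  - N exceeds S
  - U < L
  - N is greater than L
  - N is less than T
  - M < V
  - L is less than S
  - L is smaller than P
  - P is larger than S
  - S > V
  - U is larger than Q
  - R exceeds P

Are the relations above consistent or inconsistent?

inconsistent

We have S < N stated directly, yet also N < T < M < V < S by chaining the others — so N < S. Contradiction.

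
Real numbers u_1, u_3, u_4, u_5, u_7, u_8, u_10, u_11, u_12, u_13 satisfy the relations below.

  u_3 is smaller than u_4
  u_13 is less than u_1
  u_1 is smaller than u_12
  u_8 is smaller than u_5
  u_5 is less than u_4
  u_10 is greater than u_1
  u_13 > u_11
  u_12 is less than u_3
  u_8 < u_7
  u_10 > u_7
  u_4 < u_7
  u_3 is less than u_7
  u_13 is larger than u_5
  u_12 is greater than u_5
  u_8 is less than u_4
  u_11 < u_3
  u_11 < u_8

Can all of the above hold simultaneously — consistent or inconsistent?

The single ordering u_11 < u_8 < u_5 < u_13 < u_1 < u_12 < u_3 < u_4 < u_7 < u_10 satisfies every listed relation, so no contradiction arises.

consistent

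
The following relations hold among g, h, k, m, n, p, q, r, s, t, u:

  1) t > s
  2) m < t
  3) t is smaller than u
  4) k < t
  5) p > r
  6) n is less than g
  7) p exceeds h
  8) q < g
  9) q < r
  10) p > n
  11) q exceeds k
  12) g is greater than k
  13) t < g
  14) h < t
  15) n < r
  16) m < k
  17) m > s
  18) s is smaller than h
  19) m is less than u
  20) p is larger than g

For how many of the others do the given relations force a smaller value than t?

From t the given relations immediately reach s, m, k, h.
No other element is forced below t by the given relations, so the count is 4.

4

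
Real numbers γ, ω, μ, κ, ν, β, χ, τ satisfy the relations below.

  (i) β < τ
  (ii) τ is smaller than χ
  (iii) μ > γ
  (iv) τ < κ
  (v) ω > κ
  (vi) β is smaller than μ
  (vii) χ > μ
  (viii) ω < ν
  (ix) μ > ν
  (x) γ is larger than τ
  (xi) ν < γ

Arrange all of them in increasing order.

β < τ < κ < ω < ν < γ < μ < χ

Nothing is placed below β, so it is least; from there β < τ; τ < κ; κ < ω; ω < ν; ν < γ; γ < μ; μ < χ, each given directly.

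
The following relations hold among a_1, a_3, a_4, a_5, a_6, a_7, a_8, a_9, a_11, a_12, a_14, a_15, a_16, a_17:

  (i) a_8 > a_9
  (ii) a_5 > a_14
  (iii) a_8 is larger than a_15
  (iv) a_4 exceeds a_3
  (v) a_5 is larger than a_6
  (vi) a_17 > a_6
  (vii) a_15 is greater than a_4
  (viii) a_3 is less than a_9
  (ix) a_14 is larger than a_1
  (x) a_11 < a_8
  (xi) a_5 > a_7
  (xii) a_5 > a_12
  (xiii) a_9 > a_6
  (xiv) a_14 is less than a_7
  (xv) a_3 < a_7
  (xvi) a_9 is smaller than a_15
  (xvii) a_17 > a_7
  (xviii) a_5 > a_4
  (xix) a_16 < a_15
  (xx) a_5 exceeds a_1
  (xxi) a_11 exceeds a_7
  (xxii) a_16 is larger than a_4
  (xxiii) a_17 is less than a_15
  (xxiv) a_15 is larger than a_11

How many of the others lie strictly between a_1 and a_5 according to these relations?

2

The relations place a_1 below a_5. An element lies strictly between them when it is forced above a_1 and also forced below a_5.
Above a_1: {a_14, a_7, a_17, a_11, a_15, a_8}. Below a_5: {a_3, a_6, a_12, a_4, a_14, a_7}.
Intersection: {a_14, a_7} — 2.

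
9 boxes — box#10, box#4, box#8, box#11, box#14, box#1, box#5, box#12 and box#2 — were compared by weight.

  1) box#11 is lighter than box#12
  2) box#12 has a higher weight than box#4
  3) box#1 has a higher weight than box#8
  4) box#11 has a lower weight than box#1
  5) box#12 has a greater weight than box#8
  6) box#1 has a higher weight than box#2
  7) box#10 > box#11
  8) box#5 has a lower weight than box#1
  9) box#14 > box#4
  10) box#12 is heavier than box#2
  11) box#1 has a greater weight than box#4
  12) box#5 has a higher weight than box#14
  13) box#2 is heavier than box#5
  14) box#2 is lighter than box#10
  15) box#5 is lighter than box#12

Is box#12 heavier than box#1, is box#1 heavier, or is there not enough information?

Following every chain through box#12: below box#12 we get box#4, box#11, box#14, box#8, box#5, box#2.
box#1 is not reached, and no chain runs the other way from box#1 to box#12.
So the given relations leave the order of box#12 and box#1 undetermined.

undetermined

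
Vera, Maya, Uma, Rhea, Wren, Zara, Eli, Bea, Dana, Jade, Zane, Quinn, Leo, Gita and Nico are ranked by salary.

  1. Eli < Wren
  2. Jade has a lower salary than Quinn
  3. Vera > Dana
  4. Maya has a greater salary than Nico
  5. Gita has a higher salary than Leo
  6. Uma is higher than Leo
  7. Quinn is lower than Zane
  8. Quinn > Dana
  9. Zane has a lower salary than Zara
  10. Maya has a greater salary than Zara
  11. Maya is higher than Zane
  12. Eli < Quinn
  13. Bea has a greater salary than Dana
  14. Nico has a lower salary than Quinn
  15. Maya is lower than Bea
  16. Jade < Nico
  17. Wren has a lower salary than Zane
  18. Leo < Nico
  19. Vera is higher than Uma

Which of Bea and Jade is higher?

Link the given pairs in sequence: Jade < Nico; Nico < Quinn; Quinn < Zane; Zane < Zara; Zara < Maya; Maya < Bea.
Together: Jade < Nico < Quinn < Zane < Zara < Maya < Bea.
So Jade < Bea; Bea is the higher of the two.

Bea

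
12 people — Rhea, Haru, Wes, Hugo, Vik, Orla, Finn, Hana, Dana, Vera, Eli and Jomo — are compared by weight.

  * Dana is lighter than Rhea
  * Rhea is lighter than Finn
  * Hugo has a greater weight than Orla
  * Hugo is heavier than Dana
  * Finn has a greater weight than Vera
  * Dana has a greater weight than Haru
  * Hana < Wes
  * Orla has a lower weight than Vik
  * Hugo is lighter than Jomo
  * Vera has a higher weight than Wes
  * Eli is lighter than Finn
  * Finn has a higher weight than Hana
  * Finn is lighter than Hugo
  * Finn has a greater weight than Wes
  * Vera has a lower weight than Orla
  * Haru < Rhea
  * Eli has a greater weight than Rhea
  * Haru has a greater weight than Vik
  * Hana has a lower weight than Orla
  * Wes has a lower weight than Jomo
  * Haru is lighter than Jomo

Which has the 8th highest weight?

The consecutive relations fix a unique order: Hana < Wes < Vera < Orla < Vik < Haru < Dana < Rhea < Eli < Finn < Hugo < Jomo.
Counting 8 from the largest end gives Vik.

Vik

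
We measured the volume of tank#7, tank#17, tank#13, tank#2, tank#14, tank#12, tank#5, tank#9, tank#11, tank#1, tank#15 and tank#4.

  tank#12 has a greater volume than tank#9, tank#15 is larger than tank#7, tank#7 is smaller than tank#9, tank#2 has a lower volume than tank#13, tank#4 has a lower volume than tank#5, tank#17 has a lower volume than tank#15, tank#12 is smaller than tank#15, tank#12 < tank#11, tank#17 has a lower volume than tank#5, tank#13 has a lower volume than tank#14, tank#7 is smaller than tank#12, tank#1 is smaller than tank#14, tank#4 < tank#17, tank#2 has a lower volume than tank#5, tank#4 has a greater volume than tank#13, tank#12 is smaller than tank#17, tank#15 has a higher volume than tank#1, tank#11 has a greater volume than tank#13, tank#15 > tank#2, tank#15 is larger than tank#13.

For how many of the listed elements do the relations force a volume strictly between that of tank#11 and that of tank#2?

1

The relations place tank#2 below tank#11. An element lies strictly between them when it is forced above tank#2 and also forced below tank#11.
Above tank#2: {tank#13, tank#14, tank#4, tank#17, tank#15, tank#5}. Below tank#11: {tank#7, tank#9, tank#13, tank#12}.
Intersection: {tank#13} — 1.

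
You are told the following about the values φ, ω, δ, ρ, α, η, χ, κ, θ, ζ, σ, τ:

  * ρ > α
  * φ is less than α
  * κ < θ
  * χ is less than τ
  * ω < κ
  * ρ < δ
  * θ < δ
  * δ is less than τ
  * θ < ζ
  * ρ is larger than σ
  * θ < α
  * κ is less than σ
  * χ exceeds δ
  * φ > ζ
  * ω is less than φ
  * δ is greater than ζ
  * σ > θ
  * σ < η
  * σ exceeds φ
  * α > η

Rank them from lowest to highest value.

ω < κ < θ < ζ < φ < σ < η < α < ρ < δ < χ < τ

Nothing is placed below ω, so it is least; from there ω < κ; κ < θ; θ < ζ; ζ < φ; φ < σ; σ < η; η < α; α < ρ; ρ < δ; δ < χ; χ < τ, each given directly.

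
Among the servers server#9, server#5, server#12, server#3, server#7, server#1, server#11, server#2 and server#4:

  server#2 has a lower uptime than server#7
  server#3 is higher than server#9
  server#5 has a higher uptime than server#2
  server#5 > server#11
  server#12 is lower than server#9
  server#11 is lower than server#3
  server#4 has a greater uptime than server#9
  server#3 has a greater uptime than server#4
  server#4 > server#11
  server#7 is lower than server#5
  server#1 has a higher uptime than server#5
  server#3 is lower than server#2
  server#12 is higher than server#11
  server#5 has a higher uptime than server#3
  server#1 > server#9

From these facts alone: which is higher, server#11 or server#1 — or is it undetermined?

server#1

server#11 < server#12 and server#12 < server#9 give server#11 < server#9.
Then server#9 < server#4 extends the chain to server#4.
With server#4 < server#3: server#11 < server#12 < server#9 < server#4 < server#3.
With server#3 < server#2: server#11 < server#12 < server#9 < server#4 < server#3 < server#2.
Then server#2 < server#7 extends the chain to server#7.
Then server#7 < server#5 extends the chain to server#5.
With server#5 < server#1: server#11 < server#12 < server#9 < server#4 < server#3 < server#2 < server#7 < server#5 < server#1.
So server#1 is higher.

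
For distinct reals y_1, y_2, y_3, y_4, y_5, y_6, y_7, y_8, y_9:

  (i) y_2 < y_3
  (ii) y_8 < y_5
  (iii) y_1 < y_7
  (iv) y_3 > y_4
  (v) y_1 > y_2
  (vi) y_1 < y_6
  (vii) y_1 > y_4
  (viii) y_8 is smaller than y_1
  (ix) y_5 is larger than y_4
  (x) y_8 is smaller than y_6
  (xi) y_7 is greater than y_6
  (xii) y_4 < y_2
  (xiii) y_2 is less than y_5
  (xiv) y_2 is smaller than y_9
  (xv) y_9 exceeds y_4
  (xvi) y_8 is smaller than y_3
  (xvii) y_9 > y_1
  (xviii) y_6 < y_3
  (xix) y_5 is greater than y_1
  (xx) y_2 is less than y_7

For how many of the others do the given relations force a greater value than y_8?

From y_8 the given relations immediately reach y_1, y_5, y_6, y_3.
From those, y_9, y_7 — 6 in total.
Nothing else is reachable above y_8; 6 in all.

6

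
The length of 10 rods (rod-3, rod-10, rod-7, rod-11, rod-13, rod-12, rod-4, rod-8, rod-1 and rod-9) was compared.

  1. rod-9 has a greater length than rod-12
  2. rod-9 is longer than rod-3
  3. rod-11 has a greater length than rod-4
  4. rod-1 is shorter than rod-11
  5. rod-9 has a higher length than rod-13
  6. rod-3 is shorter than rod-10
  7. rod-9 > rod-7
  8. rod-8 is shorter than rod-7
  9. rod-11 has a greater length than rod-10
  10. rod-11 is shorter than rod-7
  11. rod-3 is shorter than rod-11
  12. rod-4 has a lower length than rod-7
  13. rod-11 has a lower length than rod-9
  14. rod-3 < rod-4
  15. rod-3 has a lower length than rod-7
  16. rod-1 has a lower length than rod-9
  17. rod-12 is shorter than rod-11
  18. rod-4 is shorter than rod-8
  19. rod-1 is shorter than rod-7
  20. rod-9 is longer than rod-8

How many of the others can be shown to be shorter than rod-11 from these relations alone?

5

From rod-11 the given relations immediately reach rod-3, rod-4, rod-10, rod-1, rod-12.
Nothing else is reachable below rod-11; 5 in all.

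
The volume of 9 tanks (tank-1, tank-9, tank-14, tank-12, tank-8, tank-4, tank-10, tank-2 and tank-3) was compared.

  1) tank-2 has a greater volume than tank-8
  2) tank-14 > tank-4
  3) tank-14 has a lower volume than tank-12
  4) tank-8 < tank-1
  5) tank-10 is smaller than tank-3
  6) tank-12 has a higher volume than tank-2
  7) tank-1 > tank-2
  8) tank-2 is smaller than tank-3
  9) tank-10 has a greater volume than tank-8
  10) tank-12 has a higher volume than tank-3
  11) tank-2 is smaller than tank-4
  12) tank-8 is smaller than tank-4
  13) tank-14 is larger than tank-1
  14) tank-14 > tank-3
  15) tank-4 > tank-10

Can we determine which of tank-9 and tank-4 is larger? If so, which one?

Following every chain through tank-9: nothing is chained to tank-9.
tank-4 is not reached, and no chain runs the other way from tank-4 to tank-9.
So the given relations leave the order of tank-9 and tank-4 undetermined.

undetermined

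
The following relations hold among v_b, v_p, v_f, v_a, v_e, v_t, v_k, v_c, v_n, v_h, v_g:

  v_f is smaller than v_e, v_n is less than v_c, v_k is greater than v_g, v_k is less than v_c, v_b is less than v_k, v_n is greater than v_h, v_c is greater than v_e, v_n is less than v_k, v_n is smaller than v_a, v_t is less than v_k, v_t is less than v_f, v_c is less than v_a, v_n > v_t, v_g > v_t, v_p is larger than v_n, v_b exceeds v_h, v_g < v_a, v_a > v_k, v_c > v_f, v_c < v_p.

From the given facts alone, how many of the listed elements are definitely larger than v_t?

8

The elements the relations force above v_t are v_g, v_n, v_f, v_k, v_e, v_c, v_a, v_p — no chain reaches any other.
That is 8.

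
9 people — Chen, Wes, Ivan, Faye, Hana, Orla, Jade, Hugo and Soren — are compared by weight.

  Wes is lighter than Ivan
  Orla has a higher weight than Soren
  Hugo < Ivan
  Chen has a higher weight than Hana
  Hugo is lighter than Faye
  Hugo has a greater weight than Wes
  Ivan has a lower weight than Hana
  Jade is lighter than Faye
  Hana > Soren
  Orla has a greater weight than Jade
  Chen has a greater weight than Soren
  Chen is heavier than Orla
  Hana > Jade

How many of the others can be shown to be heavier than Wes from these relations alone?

Directly above Wes: Hugo, Ivan.
One step further: Faye, Hana (4 so far).
One step further: Chen (5 so far).
No other element is forced above Wes by the given relations, so the count is 5.

5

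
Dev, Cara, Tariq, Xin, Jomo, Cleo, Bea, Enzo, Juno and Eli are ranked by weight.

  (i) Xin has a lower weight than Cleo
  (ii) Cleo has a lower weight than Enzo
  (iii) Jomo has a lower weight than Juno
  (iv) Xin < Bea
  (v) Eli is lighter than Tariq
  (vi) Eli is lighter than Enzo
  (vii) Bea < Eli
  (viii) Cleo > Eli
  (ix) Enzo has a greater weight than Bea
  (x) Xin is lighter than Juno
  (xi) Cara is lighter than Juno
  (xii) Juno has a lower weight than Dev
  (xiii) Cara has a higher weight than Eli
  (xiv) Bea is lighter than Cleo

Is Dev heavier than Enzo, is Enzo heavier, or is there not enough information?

undetermined

Following every chain through Dev: below Dev we get Xin, Bea, Jomo, Eli, Cara, Juno.
Enzo is not reached, and no chain runs the other way from Enzo to Dev.
So the given relations leave the order of Dev and Enzo undetermined.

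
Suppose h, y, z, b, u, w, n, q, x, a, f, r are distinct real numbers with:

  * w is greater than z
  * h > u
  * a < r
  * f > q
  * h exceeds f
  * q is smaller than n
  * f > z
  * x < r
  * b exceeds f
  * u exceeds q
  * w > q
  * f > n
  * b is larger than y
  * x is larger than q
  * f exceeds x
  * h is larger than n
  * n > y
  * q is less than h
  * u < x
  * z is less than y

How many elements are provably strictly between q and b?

4

Chaining upward from q reaches: u, x, n, w, f, h, r.
Chaining downward from b reaches: z, u, x, y, n, f.
Strictly between q and b are those in both lists: u, x, n, f — 4 elements.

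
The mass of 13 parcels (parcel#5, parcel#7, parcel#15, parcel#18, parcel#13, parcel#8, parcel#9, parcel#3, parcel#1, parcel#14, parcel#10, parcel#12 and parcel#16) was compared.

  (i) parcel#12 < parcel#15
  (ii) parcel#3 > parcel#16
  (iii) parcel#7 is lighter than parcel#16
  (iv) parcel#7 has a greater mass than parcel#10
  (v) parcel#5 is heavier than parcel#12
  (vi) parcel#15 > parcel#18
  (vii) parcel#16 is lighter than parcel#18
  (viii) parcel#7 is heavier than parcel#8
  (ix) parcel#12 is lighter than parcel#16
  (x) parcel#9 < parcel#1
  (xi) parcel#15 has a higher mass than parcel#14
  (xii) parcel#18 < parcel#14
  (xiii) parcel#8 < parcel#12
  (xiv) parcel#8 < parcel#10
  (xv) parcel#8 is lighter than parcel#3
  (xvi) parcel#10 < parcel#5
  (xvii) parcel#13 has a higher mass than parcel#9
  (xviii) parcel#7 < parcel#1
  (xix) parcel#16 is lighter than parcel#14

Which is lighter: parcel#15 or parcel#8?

parcel#8 < parcel#10 < parcel#7 < parcel#16 < parcel#18 < parcel#14 < parcel#15, by transitivity through parcel#10, parcel#7, parcel#16, parcel#18, parcel#14.
So parcel#8 < parcel#15; parcel#8 is the lighter of the two.

parcel#8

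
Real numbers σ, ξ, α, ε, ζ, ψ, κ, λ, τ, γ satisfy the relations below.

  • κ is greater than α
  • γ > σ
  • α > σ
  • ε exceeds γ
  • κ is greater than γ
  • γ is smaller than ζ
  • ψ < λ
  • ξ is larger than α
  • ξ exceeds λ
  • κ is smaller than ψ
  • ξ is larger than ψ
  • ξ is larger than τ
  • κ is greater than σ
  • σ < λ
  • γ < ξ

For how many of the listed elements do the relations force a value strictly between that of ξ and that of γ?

3

Chaining upward from γ reaches: ζ, κ, ψ, λ, ε.
Chaining downward from ξ reaches: σ, α, κ, τ, ψ, λ.
Strictly between γ and ξ are those in both lists: κ, ψ, λ — 3 elements.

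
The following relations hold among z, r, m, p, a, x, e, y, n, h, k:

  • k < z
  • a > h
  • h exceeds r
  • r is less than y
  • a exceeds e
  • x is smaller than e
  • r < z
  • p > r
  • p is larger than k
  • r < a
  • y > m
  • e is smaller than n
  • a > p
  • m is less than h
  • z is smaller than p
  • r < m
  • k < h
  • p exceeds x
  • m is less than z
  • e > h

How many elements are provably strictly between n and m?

The relations place m below n. An element lies strictly between them when it is forced above m and also forced below n.
Above m: {z, h, y, p, e, a}. Below n: {x, r, k, h, e}.
Intersection: {h, e} — 2.

2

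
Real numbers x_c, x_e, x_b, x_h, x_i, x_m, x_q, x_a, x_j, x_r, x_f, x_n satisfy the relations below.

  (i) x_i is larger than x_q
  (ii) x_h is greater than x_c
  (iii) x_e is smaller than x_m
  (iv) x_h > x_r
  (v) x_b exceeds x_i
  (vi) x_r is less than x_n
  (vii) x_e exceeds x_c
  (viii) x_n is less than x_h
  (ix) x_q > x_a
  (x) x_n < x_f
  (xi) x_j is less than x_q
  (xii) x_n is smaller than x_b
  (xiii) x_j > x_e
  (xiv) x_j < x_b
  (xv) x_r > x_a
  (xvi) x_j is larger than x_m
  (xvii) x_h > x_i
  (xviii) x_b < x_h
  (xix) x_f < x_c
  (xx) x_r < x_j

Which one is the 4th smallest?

The consecutive relations fix a unique order: x_a < x_r < x_n < x_f < x_c < x_e < x_m < x_j < x_q < x_i < x_b < x_h.
The 4th smallest is x_f.

x_f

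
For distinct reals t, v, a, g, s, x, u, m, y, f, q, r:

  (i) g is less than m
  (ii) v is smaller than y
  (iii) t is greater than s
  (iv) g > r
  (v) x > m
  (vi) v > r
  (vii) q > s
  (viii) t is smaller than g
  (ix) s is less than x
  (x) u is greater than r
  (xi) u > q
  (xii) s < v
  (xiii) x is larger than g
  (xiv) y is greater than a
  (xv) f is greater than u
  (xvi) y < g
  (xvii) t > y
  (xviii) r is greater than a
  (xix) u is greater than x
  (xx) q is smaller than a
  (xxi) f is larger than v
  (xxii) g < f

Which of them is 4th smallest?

r

Chaining the given pairs: s < q < a < r < v < y < t < g < m < x < u < f.
The 4th smallest is r.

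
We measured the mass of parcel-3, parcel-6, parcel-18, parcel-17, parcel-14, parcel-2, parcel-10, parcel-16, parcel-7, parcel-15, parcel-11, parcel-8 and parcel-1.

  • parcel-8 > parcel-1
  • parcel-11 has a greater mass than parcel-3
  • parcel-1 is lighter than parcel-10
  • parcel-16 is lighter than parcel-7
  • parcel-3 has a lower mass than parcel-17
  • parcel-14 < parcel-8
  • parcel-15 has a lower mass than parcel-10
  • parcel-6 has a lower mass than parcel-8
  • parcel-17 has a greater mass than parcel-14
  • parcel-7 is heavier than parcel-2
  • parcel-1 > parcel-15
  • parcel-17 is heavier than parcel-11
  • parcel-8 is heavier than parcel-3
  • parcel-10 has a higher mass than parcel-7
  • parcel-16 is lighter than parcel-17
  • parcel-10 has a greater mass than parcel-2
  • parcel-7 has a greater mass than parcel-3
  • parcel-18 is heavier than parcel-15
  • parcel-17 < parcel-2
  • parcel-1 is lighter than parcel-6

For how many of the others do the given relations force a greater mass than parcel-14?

The elements the relations force above parcel-14 are parcel-17, parcel-2, parcel-8, parcel-7, parcel-10 — no chain reaches any other.
That is 5.

5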